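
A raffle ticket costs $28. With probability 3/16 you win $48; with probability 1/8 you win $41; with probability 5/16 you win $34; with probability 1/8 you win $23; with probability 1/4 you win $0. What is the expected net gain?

-0.375

E[payout] = 48·3/16 + 41·1/8 + 34·5/16 + 23·1/8 + 0·1/4
 = 9 + 41/8 + 85/8 + 23/8 + 0
 = 221/8
Net = 221/8 - 28 = -3/8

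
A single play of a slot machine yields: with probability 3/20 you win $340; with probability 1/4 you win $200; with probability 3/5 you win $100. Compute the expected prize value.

161

E[payout] = 340·3/20 + 200·1/4 + 100·3/5
 = 51 + 50 + 60
 = 161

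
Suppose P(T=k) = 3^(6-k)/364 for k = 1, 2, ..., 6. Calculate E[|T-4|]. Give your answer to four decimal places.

E[|T-4|] = Σ |t-4|·P(T=t)
 = 3·243/364 + 2·81/364 + 1·27/364 + 0·9/364 + 1·3/364 + 2·1/364
 = 729/364 + 81/182 + 27/364 + 0 + 3/364 + 1/182
 = 71/28

2.5357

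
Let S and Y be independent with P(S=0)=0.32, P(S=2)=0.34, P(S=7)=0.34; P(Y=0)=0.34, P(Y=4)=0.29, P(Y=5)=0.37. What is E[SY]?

9.2106

E[SY] = Σ_s Σ_y sy · P(S=s)P(Y=y)
 = 0·0.1088 + 0·0.0928 + 0·0.1184 + 0·0.1156 + 8·0.0986 + 10·0.1258 + 0·0.1156 + 28·0.0986 + 35·0.1258
 = 0 + 0 + 0 + 0 + 0.7888 + 1.258 + 0 + 2.7608 + 4.403
 = 9.2106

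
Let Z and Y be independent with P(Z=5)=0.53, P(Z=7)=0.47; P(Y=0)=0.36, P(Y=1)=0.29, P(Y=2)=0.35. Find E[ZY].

5.8806

E[ZY] = Σ_z Σ_y zy · P(Z=z)P(Y=y)
 = 0·0.1908 + 5·0.1537 + 10·0.1855 + 0·0.1692 + 7·0.1363 + 14·0.1645
 = 0 + 0.7685 + 1.855 + 0 + 0.9541 + 2.303
 = 5.8806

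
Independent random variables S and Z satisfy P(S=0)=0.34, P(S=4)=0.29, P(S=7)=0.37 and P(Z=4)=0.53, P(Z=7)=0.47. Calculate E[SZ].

E[SZ] = Σ_s Σ_z sz · P(S=s)P(Z=z)
 = 0·0.1802 + 0·0.1598 + 16·0.1537 + 28·0.1363 + 28·0.1961 + 49·0.1739
 = 0 + 0 + 2.4592 + 3.8164 + 5.4908 + 8.5211
 = 20.2875

20.2875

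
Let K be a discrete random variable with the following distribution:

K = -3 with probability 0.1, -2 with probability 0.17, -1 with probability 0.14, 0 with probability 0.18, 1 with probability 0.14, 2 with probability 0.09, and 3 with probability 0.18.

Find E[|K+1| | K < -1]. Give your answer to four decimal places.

P(K < -1) = 0.1 + 0.17 = 0.27.
E[|K+1| | K < -1] = [2·0.1 + 1·0.17] / 0.27
 = 0.37 / 0.27
 = 37/27

1.3704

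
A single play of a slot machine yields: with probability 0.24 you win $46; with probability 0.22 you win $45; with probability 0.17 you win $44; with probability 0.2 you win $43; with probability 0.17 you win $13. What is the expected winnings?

E[payout] = 46·0.24 + 45·0.22 + 44·0.17 + 43·0.2 + 13·0.17
 = 11.04 + 9.9 + 7.48 + 8.6 + 2.21
 = 39.23

39.23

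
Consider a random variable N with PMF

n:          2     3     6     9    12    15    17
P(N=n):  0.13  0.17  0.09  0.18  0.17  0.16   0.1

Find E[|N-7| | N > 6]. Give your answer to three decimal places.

5.721

P(N > 6) = 0.18 + 0.17 + 0.16 + 0.1 = 0.61.
E[|N-7| | N > 6] = [2·0.18 + 5·0.17 + 8·0.16 + 10·0.1] / 0.61
 = 3.49 / 0.61
 = 349/61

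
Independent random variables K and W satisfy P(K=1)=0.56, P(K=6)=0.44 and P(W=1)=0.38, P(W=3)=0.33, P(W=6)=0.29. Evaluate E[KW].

E[KW] = Σ_k Σ_w kw · P(K=k)P(W=w)
 = 1·0.2128 + 3·0.1848 + 6·0.1624 + 6·0.1672 + 18·0.1452 + 36·0.1276
 = 0.2128 + 0.5544 + 0.9744 + 1.0032 + 2.6136 + 4.5936
 = 9.952

9.952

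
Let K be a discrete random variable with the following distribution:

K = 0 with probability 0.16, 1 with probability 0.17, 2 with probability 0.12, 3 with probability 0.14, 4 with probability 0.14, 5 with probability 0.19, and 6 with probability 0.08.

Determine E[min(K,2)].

E[min(K,2)] = Σ min(k,2)·P(K=k)
 = 0·0.16 + 1·0.17 + 2·0.12 + 2·0.14 + 2·0.14 + 2·0.19 + 2·0.08
 = 0 + 0.17 + 0.24 + 0.28 + 0.28 + 0.38 + 0.16
 = 1.51

1.51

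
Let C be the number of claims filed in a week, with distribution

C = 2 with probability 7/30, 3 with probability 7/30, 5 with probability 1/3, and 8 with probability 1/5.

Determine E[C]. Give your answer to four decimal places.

E[C] = Σ c·P(C=c)
 = 2·7/30 + 3·7/30 + 5·1/3 + 8·1/5
 = 7/15 + 7/10 + 5/3 + 8/5
 = 133/30

4.4333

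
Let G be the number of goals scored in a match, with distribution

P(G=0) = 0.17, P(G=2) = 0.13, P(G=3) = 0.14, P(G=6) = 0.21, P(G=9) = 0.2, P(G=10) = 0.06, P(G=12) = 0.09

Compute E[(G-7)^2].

17.62

E[(G-7)^2] = Σ (g-7)^2·P(G=g)
 = 49·0.17 + 25·0.13 + 16·0.14 + 1·0.21 + 4·0.2 + 9·0.06 + 25·0.09
 = 8.33 + 3.25 + 2.24 + 0.21 + 0.8 + 0.54 + 2.25
 = 17.62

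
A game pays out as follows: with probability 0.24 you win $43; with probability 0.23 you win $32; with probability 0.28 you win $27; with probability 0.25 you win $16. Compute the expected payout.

E[payout] = 43·0.24 + 32·0.23 + 27·0.28 + 16·0.25
 = 10.32 + 7.36 + 7.56 + 4
 = 29.24

29.24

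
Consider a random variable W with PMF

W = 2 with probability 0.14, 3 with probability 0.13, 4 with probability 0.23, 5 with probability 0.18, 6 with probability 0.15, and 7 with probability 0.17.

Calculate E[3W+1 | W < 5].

10.54

P(W < 5) = 0.14 + 0.13 + 0.23 = 0.5.
E[3W+1 | W < 5] = [7·0.14 + 10·0.13 + 13·0.23] / 0.5
 = 5.27 / 0.5
 = 527/50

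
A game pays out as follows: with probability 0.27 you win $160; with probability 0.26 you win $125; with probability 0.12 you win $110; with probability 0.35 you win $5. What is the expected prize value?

E[payout] = 160·0.27 + 125·0.26 + 110·0.12 + 5·0.35
 = 43.2 + 32.5 + 13.2 + 1.75
 = 90.65

90.65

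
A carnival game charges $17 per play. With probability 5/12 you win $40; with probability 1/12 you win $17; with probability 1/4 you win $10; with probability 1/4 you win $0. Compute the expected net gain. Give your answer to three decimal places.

E[payout] = 40·5/12 + 17·1/12 + 10·1/4 + 0·1/4
 = 50/3 + 17/12 + 5/2 + 0
 = 247/12
Net = 247/12 - 17 = 43/12

3.583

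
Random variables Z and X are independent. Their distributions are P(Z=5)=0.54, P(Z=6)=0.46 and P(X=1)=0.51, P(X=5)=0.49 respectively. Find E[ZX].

E[ZX] = Σ_z Σ_x zx · P(Z=z)P(X=x)
 = 5·0.2754 + 25·0.2646 + 6·0.2346 + 30·0.2254
 = 1.377 + 6.615 + 1.4076 + 6.762
 = 16.1616

16.1616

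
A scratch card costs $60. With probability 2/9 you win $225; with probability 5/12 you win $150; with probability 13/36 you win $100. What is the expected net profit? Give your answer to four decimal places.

E[payout] = 225·2/9 + 150·5/12 + 100·13/36
 = 50 + 125/2 + 325/9
 = 2675/18
Net = 2675/18 - 60 = 1595/18

88.6111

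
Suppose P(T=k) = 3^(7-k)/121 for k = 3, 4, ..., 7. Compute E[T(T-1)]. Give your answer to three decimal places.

9.273

E[T(T-1)] = Σ t(t-1)·P(T=t)
 = 6·81/121 + 12·27/121 + 20·9/121 + 30·3/121 + 42·1/121
 = 486/121 + 324/121 + 180/121 + 90/121 + 42/121
 = 102/11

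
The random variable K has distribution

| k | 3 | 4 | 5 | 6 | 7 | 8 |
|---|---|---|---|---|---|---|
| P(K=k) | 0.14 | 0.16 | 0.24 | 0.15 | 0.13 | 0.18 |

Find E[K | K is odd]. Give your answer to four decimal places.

P(K is odd) = 0.14 + 0.24 + 0.13 = 0.51.
E[K | K is odd] = [3·0.14 + 5·0.24 + 7·0.13] / 0.51
 = 2.53 / 0.51
 = 253/51

4.9608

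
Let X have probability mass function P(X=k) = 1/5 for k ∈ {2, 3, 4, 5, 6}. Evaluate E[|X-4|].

E[|X-4|] = Σ |x-4|·P(X=x)
 = 2·1/5 + 1·1/5 + 0·1/5 + 1·1/5 + 2·1/5
 = 2/5 + 1/5 + 0 + 1/5 + 2/5
 = 6/5

1.2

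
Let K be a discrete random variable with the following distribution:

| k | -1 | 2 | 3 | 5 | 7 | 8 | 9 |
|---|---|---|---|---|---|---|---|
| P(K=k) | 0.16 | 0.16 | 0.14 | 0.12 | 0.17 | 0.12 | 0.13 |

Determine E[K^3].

E[K^3] = Σ k^3·P(K=k)
 = (-1)·0.16 + 8·0.16 + 27·0.14 + 125·0.12 + 343·0.17 + 512·0.12 + 729·0.13
 = (-0.16) + 1.28 + 3.78 + 15 + 58.31 + 61.44 + 94.77
 = 234.42

234.42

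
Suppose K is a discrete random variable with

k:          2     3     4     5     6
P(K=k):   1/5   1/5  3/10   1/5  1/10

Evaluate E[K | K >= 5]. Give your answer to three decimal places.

5.333

P(K >= 5) = 1/5 + 1/10 = 3/10.
E[K | K >= 5] = [5·1/5 + 6·1/10] / (3/10)
 = 8/5 / (3/10)
 = 16/3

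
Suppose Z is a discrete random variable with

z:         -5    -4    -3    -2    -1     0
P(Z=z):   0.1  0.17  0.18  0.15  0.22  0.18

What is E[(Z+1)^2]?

E[(Z+1)^2] = Σ (z+1)^2·P(Z=z)
 = 16·0.1 + 9·0.17 + 4·0.18 + 1·0.15 + 0·0.22 + 1·0.18
 = 1.6 + 1.53 + 0.72 + 0.15 + 0 + 0.18
 = 4.18

4.18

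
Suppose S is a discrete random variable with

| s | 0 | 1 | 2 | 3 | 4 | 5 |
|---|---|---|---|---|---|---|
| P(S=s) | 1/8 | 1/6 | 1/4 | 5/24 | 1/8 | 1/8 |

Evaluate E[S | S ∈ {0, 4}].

P(S ∈ {0, 4}) = 1/8 + 1/8 = 1/4.
E[S | S ∈ {0, 4}] = [0·1/8 + 4·1/8] / (1/4)
 = 1/2 / (1/4)
 = 2

2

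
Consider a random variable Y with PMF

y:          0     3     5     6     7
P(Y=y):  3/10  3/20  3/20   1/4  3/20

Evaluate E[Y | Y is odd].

5

P(Y is odd) = 3/20 + 3/20 + 3/20 = 9/20.
E[Y | Y is odd] = [3·3/20 + 5·3/20 + 7·3/20] / (9/20)
 = 9/4 / (9/20)
 = 5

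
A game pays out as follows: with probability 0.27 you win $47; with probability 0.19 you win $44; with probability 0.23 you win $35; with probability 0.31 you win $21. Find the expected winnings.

35.61

E[payout] = 47·0.27 + 44·0.19 + 35·0.23 + 21·0.31
 = 12.69 + 8.36 + 8.05 + 6.51
 = 35.61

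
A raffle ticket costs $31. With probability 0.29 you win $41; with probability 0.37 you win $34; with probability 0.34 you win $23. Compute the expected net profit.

E[payout] = 41·0.29 + 34·0.37 + 23·0.34
 = 11.89 + 12.58 + 7.82
 = 32.29
Net = 32.29 - 31 = 1.29

1.29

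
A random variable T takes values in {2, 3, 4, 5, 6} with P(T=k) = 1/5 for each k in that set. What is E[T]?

E[T] = Σ t·P(T=t)
 = 2·1/5 + 3·1/5 + 4·1/5 + 5·1/5 + 6·1/5
 = 2/5 + 3/5 + 4/5 + 1 + 6/5
 = 4

4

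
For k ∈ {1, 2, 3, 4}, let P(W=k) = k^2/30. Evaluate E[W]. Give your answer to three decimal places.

E[W] = Σ w·P(W=w)
 = 1·1/30 + 2·2/15 + 3·3/10 + 4·8/15
 = 1/30 + 4/15 + 9/10 + 32/15
 = 10/3

3.333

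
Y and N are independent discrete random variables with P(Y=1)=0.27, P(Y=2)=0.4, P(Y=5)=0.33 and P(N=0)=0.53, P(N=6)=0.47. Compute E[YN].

7.6704

E[YN] = Σ_y Σ_n yn · P(Y=y)P(N=n)
 = 0·0.1431 + 6·0.1269 + 0·0.212 + 12·0.188 + 0·0.1749 + 30·0.1551
 = 0 + 0.7614 + 0 + 2.256 + 0 + 4.653
 = 7.6704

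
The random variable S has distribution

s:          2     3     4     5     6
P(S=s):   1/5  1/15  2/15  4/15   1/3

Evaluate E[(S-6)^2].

E[(S-6)^2] = Σ (s-6)^2·P(S=s)
 = 16·1/5 + 9·1/15 + 4·2/15 + 1·4/15 + 0·1/3
 = 16/5 + 3/5 + 8/15 + 4/15 + 0
 = 23/5

4.6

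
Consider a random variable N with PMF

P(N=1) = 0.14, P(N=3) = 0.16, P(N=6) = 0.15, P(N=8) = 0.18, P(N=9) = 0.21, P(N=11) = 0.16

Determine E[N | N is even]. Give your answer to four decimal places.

P(N is even) = 0.15 + 0.18 = 0.33.
E[N | N is even] = [6·0.15 + 8·0.18] / 0.33
 = 2.34 / 0.33
 = 78/11

7.0909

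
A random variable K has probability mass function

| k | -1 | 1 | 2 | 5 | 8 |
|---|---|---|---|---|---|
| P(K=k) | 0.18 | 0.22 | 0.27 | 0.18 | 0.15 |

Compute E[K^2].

15.58

E[K^2] = Σ k^2·P(K=k)
 = 1·0.18 + 1·0.22 + 4·0.27 + 25·0.18 + 64·0.15
 = 0.18 + 0.22 + 1.08 + 4.5 + 9.6
 = 15.58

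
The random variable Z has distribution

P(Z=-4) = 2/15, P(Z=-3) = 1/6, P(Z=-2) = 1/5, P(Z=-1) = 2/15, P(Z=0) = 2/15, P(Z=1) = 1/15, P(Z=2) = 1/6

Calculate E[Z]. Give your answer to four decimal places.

E[Z] = Σ z·P(Z=z)
 = (-4)·2/15 + (-3)·1/6 + (-2)·1/5 + (-1)·2/15 + 0·2/15 + 1·1/15 + 2·1/6
 = (-8/15) + (-1/2) + (-2/5) + (-2/15) + 0 + 1/15 + 1/3
 = -7/6

-1.1667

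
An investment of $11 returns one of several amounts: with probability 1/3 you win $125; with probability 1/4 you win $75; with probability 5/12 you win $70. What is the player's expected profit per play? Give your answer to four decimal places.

E[payout] = 125·1/3 + 75·1/4 + 70·5/12
 = 125/3 + 75/4 + 175/6
 = 1075/12
Net = 1075/12 - 11 = 943/12

78.5833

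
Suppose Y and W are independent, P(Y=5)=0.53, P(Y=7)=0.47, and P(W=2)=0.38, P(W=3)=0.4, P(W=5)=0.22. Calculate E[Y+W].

E[Y+W] = Σ_y Σ_w (y+w) · P(Y=y)P(W=w)
 = 7·0.2014 + 8·0.212 + 10·0.1166 + 9·0.1786 + 10·0.188 + 12·0.1034
 = 1.4098 + 1.696 + 1.166 + 1.6074 + 1.88 + 1.2408
 = 9

9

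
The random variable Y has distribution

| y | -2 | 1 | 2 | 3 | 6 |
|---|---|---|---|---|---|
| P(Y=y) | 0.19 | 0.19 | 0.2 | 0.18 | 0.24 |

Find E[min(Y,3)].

E[min(Y,3)] = Σ min(y,3)·P(Y=y)
 = (-2)·0.19 + 1·0.19 + 2·0.2 + 3·0.18 + 3·0.24
 = (-0.38) + 0.19 + 0.4 + 0.54 + 0.72
 = 1.47

1.47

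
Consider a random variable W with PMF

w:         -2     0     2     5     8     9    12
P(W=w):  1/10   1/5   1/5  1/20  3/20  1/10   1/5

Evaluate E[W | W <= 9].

3.1875

P(W <= 9) = 1/10 + 1/5 + 1/5 + 1/20 + 3/20 + 1/10 = 4/5.
E[W | W <= 9] = [(-2)·1/10 + 0·1/5 + 2·1/5 + 5·1/20 + 8·3/20 + 9·1/10] / (4/5)
 = 51/20 / (4/5)
 = 51/16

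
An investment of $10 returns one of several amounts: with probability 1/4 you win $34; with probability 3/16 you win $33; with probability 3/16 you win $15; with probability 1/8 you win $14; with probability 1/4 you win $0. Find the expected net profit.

9.25

E[payout] = 34·1/4 + 33·3/16 + 15·3/16 + 14·1/8 + 0·1/4
 = 17/2 + 99/16 + 45/16 + 7/4 + 0
 = 77/4
Net = 77/4 - 10 = 37/4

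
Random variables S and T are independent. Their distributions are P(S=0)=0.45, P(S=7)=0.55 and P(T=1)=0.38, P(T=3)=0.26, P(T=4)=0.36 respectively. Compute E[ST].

E[ST] = Σ_s Σ_t st · P(S=s)P(T=t)
 = 0·0.171 + 0·0.117 + 0·0.162 + 7·0.209 + 21·0.143 + 28·0.198
 = 0 + 0 + 0 + 1.463 + 3.003 + 5.544
 = 10.01

10.01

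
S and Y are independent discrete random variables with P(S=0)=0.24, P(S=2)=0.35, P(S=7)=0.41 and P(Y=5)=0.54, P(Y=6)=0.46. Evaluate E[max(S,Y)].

E[max(S,Y)] = Σ_s Σ_y max(s,y) · P(S=s)P(Y=y)
 = 5·0.1296 + 6·0.1104 + 5·0.189 + 6·0.161 + 7·0.2214 + 7·0.1886
 = 0.648 + 0.6624 + 0.945 + 0.966 + 1.5498 + 1.3202
 = 6.0914

6.0914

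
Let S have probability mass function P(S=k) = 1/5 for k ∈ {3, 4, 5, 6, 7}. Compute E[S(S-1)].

22

E[S(S-1)] = Σ s(s-1)·P(S=s)
 = 6·1/5 + 12·1/5 + 20·1/5 + 30·1/5 + 42·1/5
 = 6/5 + 12/5 + 4 + 6 + 42/5
 = 22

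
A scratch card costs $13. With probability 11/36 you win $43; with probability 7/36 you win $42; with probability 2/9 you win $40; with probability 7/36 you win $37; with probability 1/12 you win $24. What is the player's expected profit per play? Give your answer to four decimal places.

26.3889

E[payout] = 43·11/36 + 42·7/36 + 40·2/9 + 37·7/36 + 24·1/12
 = 473/36 + 49/6 + 80/9 + 259/36 + 2
 = 709/18
Net = 709/18 - 13 = 475/18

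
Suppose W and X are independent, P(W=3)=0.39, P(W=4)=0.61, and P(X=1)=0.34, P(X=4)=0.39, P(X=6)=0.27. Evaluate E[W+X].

E[W+X] = Σ_w Σ_x (w+x) · P(W=w)P(X=x)
 = 4·0.1326 + 7·0.1521 + 9·0.1053 + 5·0.2074 + 8·0.2379 + 10·0.1647
 = 0.5304 + 1.0647 + 0.9477 + 1.037 + 1.9032 + 1.647
 = 7.13

7.13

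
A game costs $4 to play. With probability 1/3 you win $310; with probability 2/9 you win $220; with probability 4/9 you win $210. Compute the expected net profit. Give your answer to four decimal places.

241.5556

E[payout] = 310·1/3 + 220·2/9 + 210·4/9
 = 310/3 + 440/9 + 280/3
 = 2210/9
Net = 2210/9 - 4 = 2174/9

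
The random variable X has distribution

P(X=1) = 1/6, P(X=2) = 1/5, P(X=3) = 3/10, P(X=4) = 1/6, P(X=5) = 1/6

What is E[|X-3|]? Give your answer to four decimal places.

1.0333

E[|X-3|] = Σ |x-3|·P(X=x)
 = 2·1/6 + 1·1/5 + 0·3/10 + 1·1/6 + 2·1/6
 = 1/3 + 1/5 + 0 + 1/6 + 1/3
 = 31/30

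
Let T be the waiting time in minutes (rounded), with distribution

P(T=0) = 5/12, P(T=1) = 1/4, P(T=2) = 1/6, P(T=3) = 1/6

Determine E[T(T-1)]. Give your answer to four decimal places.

E[T(T-1)] = Σ t(t-1)·P(T=t)
 = 0·5/12 + 0·1/4 + 2·1/6 + 6·1/6
 = 0 + 0 + 1/3 + 1
 = 4/3

1.3333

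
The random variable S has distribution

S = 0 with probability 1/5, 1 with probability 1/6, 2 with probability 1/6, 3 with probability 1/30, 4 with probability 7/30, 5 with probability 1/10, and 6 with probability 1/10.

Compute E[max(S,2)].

3.2

E[max(S,2)] = Σ max(s,2)·P(S=s)
 = 2·1/5 + 2·1/6 + 2·1/6 + 3·1/30 + 4·7/30 + 5·1/10 + 6·1/10
 = 2/5 + 1/3 + 1/3 + 1/10 + 14/15 + 1/2 + 3/5
 = 16/5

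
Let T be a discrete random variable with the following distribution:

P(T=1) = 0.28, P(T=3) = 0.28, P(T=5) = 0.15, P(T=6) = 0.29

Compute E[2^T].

26.16

E[2^T] = Σ 2^t·P(T=t)
 = 2·0.28 + 8·0.28 + 32·0.15 + 64·0.29
 = 0.56 + 2.24 + 4.8 + 18.56
 = 26.16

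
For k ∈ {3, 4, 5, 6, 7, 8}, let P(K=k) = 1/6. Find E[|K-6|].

E[|K-6|] = Σ |k-6|·P(K=k)
 = 3·1/6 + 2·1/6 + 1·1/6 + 0·1/6 + 1·1/6 + 2·1/6
 = 1/2 + 1/3 + 1/6 + 0 + 1/6 + 1/3
 = 3/2

1.5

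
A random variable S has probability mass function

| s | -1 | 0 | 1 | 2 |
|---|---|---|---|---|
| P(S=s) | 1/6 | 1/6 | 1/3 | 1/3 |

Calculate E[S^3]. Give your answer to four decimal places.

E[S^3] = Σ s^3·P(S=s)
 = (-1)·1/6 + 0·1/6 + 1·1/3 + 8·1/3
 = (-1/6) + 0 + 1/3 + 8/3
 = 17/6

2.8333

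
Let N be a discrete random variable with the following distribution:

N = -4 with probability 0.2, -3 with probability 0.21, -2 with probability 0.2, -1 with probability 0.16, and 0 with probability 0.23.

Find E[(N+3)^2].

3.11

E[(N+3)^2] = Σ (n+3)^2·P(N=n)
 = 1·0.2 + 0·0.21 + 1·0.2 + 4·0.16 + 9·0.23
 = 0.2 + 0 + 0.2 + 0.64 + 2.07
 = 3.11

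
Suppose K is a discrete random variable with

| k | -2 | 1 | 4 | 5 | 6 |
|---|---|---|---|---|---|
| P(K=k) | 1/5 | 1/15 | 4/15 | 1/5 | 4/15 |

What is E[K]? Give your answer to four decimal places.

3.3333

E[K] = Σ k·P(K=k)
 = (-2)·1/5 + 1·1/15 + 4·4/15 + 5·1/5 + 6·4/15
 = (-2/5) + 1/15 + 16/15 + 1 + 8/5
 = 10/3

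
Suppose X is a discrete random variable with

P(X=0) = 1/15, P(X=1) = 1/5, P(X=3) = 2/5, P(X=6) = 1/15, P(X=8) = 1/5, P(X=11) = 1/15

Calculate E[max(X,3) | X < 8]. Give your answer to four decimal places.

P(X < 8) = 1/15 + 1/5 + 2/5 + 1/15 = 11/15.
E[max(X,3) | X < 8] = [3·1/15 + 3·1/5 + 3·2/5 + 6·1/15] / (11/15)
 = 12/5 / (11/15)
 = 36/11

3.2727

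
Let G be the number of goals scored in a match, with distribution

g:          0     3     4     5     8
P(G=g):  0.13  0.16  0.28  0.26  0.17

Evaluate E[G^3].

141.78

E[G^3] = Σ g^3·P(G=g)
 = 0·0.13 + 27·0.16 + 64·0.28 + 125·0.26 + 512·0.17
 = 0 + 4.32 + 17.92 + 32.5 + 87.04
 = 141.78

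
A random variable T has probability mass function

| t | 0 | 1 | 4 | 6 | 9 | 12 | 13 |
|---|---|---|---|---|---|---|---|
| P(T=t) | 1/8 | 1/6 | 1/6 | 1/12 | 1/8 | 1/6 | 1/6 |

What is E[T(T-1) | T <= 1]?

0

P(T <= 1) = 1/8 + 1/6 = 7/24.
E[T(T-1) | T <= 1] = [0·1/8 + 0·1/6] / (7/24)
 = 0 / (7/24)
 = 0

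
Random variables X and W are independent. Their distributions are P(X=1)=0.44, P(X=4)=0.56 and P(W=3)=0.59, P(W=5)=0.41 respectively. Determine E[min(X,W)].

E[min(X,W)] = Σ_x Σ_w min(x,w) · P(X=x)P(W=w)
 = 1·0.2596 + 1·0.1804 + 3·0.3304 + 4·0.2296
 = 0.2596 + 0.1804 + 0.9912 + 0.9184
 = 2.3496

2.3496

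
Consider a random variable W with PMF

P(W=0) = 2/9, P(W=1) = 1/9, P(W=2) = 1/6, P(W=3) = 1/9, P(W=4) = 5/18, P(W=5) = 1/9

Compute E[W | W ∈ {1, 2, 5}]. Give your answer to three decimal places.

P(W ∈ {1, 2, 5}) = 1/9 + 1/6 + 1/9 = 7/18.
E[W | W ∈ {1, 2, 5}] = [1·1/9 + 2·1/6 + 5·1/9] / (7/18)
 = 1 / (7/18)
 = 18/7

2.571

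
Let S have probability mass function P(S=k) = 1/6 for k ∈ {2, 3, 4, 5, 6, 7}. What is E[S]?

E[S] = Σ s·P(S=s)
 = 2·1/6 + 3·1/6 + 4·1/6 + 5·1/6 + 6·1/6 + 7·1/6
 = 1/3 + 1/2 + 2/3 + 5/6 + 1 + 7/6
 = 9/2

4.5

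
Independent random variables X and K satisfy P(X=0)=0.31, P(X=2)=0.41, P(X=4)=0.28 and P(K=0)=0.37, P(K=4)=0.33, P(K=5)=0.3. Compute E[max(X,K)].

E[max(X,K)] = Σ_x Σ_k max(x,k) · P(X=x)P(K=k)
 = 0·0.1147 + 4·0.1023 + 5·0.093 + 2·0.1517 + 4·0.1353 + 5·0.123 + 4·0.1036 + 4·0.0924 + 5·0.084
 = 0 + 0.4092 + 0.465 + 0.3034 + 0.5412 + 0.615 + 0.4144 + 0.3696 + 0.42
 = 3.5378

3.5378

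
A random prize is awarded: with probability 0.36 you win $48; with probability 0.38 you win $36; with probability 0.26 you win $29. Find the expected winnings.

38.5

E[payout] = 48·0.36 + 36·0.38 + 29·0.26
 = 17.28 + 13.68 + 7.54
 = 38.5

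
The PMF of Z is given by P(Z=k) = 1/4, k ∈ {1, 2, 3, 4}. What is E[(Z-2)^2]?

E[(Z-2)^2] = Σ (z-2)^2·P(Z=z)
 = 1·1/4 + 0·1/4 + 1·1/4 + 4·1/4
 = 1/4 + 0 + 1/4 + 1
 = 3/2

1.5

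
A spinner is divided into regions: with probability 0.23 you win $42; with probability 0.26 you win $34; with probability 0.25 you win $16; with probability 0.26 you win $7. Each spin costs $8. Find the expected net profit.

16.32

E[payout] = 42·0.23 + 34·0.26 + 16·0.25 + 7·0.26
 = 9.66 + 8.84 + 4 + 1.82
 = 24.32
Net = 24.32 - 8 = 16.32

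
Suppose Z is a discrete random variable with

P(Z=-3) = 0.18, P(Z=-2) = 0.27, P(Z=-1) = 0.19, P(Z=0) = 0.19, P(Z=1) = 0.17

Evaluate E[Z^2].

E[Z^2] = Σ z^2·P(Z=z)
 = 9·0.18 + 4·0.27 + 1·0.19 + 0·0.19 + 1·0.17
 = 1.62 + 1.08 + 0.19 + 0 + 0.17
 = 3.06

3.06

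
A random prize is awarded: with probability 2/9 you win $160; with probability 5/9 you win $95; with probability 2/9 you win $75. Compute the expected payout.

105

E[payout] = 160·2/9 + 95·5/9 + 75·2/9
 = 320/9 + 475/9 + 50/3
 = 105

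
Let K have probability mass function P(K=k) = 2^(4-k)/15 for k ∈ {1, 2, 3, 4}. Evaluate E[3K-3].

2.2

E[3K-3] = Σ (3k-3)·P(K=k)
 = 0·8/15 + 3·4/15 + 6·2/15 + 9·1/15
 = 0 + 4/5 + 4/5 + 3/5
 = 11/5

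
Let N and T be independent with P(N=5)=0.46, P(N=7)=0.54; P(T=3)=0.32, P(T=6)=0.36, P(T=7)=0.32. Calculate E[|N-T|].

1.64

E[|N-T|] = Σ_n Σ_t |n-t| · P(N=n)P(T=t)
 = 2·0.1472 + 1·0.1656 + 2·0.1472 + 4·0.1728 + 1·0.1944 + 0·0.1728
 = 0.2944 + 0.1656 + 0.2944 + 0.6912 + 0.1944 + 0
 = 1.64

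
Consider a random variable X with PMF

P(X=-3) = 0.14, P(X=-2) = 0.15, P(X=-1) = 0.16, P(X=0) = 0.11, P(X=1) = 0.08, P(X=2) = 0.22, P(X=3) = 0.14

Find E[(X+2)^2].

E[(X+2)^2] = Σ (x+2)^2·P(X=x)
 = 1·0.14 + 0·0.15 + 1·0.16 + 4·0.11 + 9·0.08 + 16·0.22 + 25·0.14
 = 0.14 + 0 + 0.16 + 0.44 + 0.72 + 3.52 + 3.5
 = 8.48

8.48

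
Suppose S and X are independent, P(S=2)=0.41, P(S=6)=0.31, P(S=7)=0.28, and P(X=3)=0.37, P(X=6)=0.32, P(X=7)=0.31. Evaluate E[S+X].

9.84

E[S+X] = Σ_s Σ_x (s+x) · P(S=s)P(X=x)
 = 5·0.1517 + 8·0.1312 + 9·0.1271 + 9·0.1147 + 12·0.0992 + 13·0.0961 + 10·0.1036 + 13·0.0896 + 14·0.0868
 = 0.7585 + 1.0496 + 1.1439 + 1.0323 + 1.1904 + 1.2493 + 1.036 + 1.1648 + 1.2152
 = 9.84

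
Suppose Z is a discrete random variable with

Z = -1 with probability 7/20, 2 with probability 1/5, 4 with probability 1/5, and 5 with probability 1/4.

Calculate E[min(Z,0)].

E[min(Z,0)] = Σ min(z,0)·P(Z=z)
 = (-1)·7/20 + 0·1/5 + 0·1/5 + 0·1/4
 = (-7/20) + 0 + 0 + 0
 = -7/20

-0.35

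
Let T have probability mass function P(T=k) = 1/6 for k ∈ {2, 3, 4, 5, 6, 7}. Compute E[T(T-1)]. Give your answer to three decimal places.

18.667

E[T(T-1)] = Σ t(t-1)·P(T=t)
 = 2·1/6 + 6·1/6 + 12·1/6 + 20·1/6 + 30·1/6 + 42·1/6
 = 1/3 + 1 + 2 + 10/3 + 5 + 7
 = 56/3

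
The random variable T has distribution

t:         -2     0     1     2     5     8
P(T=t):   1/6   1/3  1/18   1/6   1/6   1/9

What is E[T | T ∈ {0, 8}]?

2

P(T ∈ {0, 8}) = 1/3 + 1/9 = 4/9.
E[T | T ∈ {0, 8}] = [0·1/3 + 8·1/9] / (4/9)
 = 8/9 / (4/9)
 = 2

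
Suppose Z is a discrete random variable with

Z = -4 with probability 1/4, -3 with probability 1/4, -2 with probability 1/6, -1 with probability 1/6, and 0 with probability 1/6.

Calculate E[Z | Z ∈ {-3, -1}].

-2.2

P(Z ∈ {-3, -1}) = 1/4 + 1/6 = 5/12.
E[Z | Z ∈ {-3, -1}] = [(-3)·1/4 + (-1)·1/6] / (5/12)
 = -11/12 / (5/12)
 = -11/5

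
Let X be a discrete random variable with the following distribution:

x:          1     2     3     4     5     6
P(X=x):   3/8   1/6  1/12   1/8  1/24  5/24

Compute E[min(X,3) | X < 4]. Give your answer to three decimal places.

1.533

P(X < 4) = 3/8 + 1/6 + 1/12 = 5/8.
E[min(X,3) | X < 4] = [1·3/8 + 2·1/6 + 3·1/12] / (5/8)
 = 23/24 / (5/8)
 = 23/15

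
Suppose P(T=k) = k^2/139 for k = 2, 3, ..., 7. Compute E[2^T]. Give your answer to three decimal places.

E[2^T] = Σ 2^t·P(T=t)
 = 4·4/139 + 8·9/139 + 16·16/139 + 32·25/139 + 64·36/139 + 128·49/139
 = 16/139 + 72/139 + 256/139 + 800/139 + 2304/139 + 6272/139
 = 9720/139

69.928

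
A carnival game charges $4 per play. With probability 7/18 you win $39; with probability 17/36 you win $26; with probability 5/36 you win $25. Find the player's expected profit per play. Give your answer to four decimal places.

26.9167

E[payout] = 39·7/18 + 26·17/36 + 25·5/36
 = 91/6 + 221/18 + 125/36
 = 371/12
Net = 371/12 - 4 = 323/12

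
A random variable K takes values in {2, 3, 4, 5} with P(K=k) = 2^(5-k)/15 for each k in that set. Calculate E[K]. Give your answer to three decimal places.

E[K] = Σ k·P(K=k)
 = 2·8/15 + 3·4/15 + 4·2/15 + 5·1/15
 = 16/15 + 4/5 + 8/15 + 1/3
 = 41/15

2.733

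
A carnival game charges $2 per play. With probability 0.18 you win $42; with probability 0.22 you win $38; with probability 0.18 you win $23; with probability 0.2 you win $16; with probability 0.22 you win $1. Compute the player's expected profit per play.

E[payout] = 42·0.18 + 38·0.22 + 23·0.18 + 16·0.2 + 1·0.22
 = 7.56 + 8.36 + 4.14 + 3.2 + 0.22
 = 23.48
Net = 23.48 - 2 = 21.48

21.48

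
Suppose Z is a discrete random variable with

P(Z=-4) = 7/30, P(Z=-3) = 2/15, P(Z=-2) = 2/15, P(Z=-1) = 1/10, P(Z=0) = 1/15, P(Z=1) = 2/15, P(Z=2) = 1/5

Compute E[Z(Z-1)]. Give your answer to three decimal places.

E[Z(Z-1)] = Σ z(z-1)·P(Z=z)
 = 20·7/30 + 12·2/15 + 6·2/15 + 2·1/10 + 0·1/15 + 0·2/15 + 2·1/5
 = 14/3 + 8/5 + 4/5 + 1/5 + 0 + 0 + 2/5
 = 23/3

7.667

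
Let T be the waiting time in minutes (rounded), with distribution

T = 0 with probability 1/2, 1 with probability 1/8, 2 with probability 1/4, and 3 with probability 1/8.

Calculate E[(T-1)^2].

1.25

E[(T-1)^2] = Σ (t-1)^2·P(T=t)
 = 1·1/2 + 0·1/8 + 1·1/4 + 4·1/8
 = 1/2 + 0 + 1/4 + 1/2
 = 5/4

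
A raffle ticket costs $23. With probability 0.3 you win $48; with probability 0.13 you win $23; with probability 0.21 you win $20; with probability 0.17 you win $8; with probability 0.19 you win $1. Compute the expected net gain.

E[payout] = 48·0.3 + 23·0.13 + 20·0.21 + 8·0.17 + 1·0.19
 = 14.4 + 2.99 + 4.2 + 1.36 + 0.19
 = 23.14
Net = 23.14 - 23 = 0.14

0.14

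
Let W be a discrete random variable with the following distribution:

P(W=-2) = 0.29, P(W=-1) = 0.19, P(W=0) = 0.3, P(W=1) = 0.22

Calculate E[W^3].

E[W^3] = Σ w^3·P(W=w)
 = (-8)·0.29 + (-1)·0.19 + 0·0.3 + 1·0.22
 = (-2.32) + (-0.19) + 0 + 0.22
 = -2.29

-2.29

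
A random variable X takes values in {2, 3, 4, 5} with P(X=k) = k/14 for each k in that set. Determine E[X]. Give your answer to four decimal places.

3.8571

E[X] = Σ x·P(X=x)
 = 2·1/7 + 3·3/14 + 4·2/7 + 5·5/14
 = 2/7 + 9/14 + 8/7 + 25/14
 = 27/7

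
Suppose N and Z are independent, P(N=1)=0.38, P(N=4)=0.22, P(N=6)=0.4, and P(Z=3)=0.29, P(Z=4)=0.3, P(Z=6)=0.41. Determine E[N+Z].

E[N+Z] = Σ_n Σ_z (n+z) · P(N=n)P(Z=z)
 = 4·0.1102 + 5·0.114 + 7·0.1558 + 7·0.0638 + 8·0.066 + 10·0.0902 + 9·0.116 + 10·0.12 + 12·0.164
 = 0.4408 + 0.57 + 1.0906 + 0.4466 + 0.528 + 0.902 + 1.044 + 1.2 + 1.968
 = 8.19

8.19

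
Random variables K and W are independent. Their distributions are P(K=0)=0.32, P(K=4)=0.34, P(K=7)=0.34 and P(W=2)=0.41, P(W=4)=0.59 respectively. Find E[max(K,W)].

4.7576

E[max(K,W)] = Σ_k Σ_w max(k,w) · P(K=k)P(W=w)
 = 2·0.1312 + 4·0.1888 + 4·0.1394 + 4·0.2006 + 7·0.1394 + 7·0.2006
 = 0.2624 + 0.7552 + 0.5576 + 0.8024 + 0.9758 + 1.4042
 = 4.7576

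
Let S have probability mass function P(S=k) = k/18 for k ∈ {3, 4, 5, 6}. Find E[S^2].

E[S^2] = Σ s^2·P(S=s)
 = 9·1/6 + 16·2/9 + 25·5/18 + 36·1/3
 = 3/2 + 32/9 + 125/18 + 12
 = 24

24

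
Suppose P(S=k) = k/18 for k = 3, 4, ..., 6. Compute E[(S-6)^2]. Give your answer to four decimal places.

2.6667

E[(S-6)^2] = Σ (s-6)^2·P(S=s)
 = 9·1/6 + 4·2/9 + 1·5/18 + 0·1/3
 = 3/2 + 8/9 + 5/18 + 0
 = 8/3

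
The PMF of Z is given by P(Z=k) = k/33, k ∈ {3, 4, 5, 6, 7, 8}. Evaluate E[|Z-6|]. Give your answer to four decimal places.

E[|Z-6|] = Σ |z-6|·P(Z=z)
 = 3·1/11 + 2·4/33 + 1·5/33 + 0·2/11 + 1·7/33 + 2·8/33
 = 3/11 + 8/33 + 5/33 + 0 + 7/33 + 16/33
 = 15/11

1.3636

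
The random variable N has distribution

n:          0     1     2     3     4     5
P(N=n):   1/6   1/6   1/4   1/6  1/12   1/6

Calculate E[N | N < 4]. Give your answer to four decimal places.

1.5556

P(N < 4) = 1/6 + 1/6 + 1/4 + 1/6 = 3/4.
E[N | N < 4] = [0·1/6 + 1·1/6 + 2·1/4 + 3·1/6] / (3/4)
 = 7/6 / (3/4)
 = 14/9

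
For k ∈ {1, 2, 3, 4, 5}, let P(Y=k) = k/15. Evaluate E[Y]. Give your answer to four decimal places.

E[Y] = Σ y·P(Y=y)
 = 1·1/15 + 2·2/15 + 3·1/5 + 4·4/15 + 5·1/3
 = 1/15 + 4/15 + 3/5 + 16/15 + 5/3
 = 11/3

3.6667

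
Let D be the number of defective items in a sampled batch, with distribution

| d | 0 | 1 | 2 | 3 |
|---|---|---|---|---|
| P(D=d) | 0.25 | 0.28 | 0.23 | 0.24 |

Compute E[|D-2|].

E[|D-2|] = Σ |d-2|·P(D=d)
 = 2·0.25 + 1·0.28 + 0·0.23 + 1·0.24
 = 0.5 + 0.28 + 0 + 0.24
 = 1.02

1.02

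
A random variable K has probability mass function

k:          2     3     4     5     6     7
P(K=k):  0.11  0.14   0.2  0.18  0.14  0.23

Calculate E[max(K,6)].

E[max(K,6)] = Σ max(k,6)·P(K=k)
 = 6·0.11 + 6·0.14 + 6·0.2 + 6·0.18 + 6·0.14 + 7·0.23
 = 0.66 + 0.84 + 1.2 + 1.08 + 0.84 + 1.61
 = 6.23

6.23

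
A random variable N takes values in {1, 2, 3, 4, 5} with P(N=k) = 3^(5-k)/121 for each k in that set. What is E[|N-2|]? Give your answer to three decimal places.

E[|N-2|] = Σ |n-2|·P(N=n)
 = 1·81/121 + 0·27/121 + 1·9/121 + 2·3/121 + 3·1/121
 = 81/121 + 0 + 9/121 + 6/121 + 3/121
 = 9/11

0.818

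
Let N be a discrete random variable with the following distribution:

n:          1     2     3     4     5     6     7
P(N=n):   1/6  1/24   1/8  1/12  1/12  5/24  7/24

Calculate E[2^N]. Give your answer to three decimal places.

56.167

E[2^N] = Σ 2^n·P(N=n)
 = 2·1/6 + 4·1/24 + 8·1/8 + 16·1/12 + 32·1/12 + 64·5/24 + 128·7/24
 = 1/3 + 1/6 + 1 + 4/3 + 8/3 + 40/3 + 112/3
 = 337/6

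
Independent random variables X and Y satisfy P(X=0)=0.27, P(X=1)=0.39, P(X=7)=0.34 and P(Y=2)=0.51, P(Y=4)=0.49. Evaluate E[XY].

E[XY] = Σ_x Σ_y xy · P(X=x)P(Y=y)
 = 0·0.1377 + 0·0.1323 + 2·0.1989 + 4·0.1911 + 14·0.1734 + 28·0.1666
 = 0 + 0 + 0.3978 + 0.7644 + 2.4276 + 4.6648
 = 8.2546

8.2546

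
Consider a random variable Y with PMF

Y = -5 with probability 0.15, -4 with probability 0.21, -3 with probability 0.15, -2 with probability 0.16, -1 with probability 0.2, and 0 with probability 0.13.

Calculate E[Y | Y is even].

P(Y is even) = 0.21 + 0.16 + 0.13 = 0.5.
E[Y | Y is even] = [(-4)·0.21 + (-2)·0.16 + 0·0.13] / 0.5
 = -1.16 / 0.5
 = -58/25

-2.32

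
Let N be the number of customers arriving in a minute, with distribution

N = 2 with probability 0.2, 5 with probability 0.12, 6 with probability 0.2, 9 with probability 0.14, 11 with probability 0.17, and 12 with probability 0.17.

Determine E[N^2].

E[N^2] = Σ n^2·P(N=n)
 = 4·0.2 + 25·0.12 + 36·0.2 + 81·0.14 + 121·0.17 + 144·0.17
 = 0.8 + 3 + 7.2 + 11.34 + 20.57 + 24.48
 = 67.39

67.39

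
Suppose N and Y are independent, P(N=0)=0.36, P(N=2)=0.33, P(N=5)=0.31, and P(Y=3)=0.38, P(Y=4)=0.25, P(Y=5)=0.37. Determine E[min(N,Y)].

E[min(N,Y)] = Σ_n Σ_y min(n,y) · P(N=n)P(Y=y)
 = 0·0.1368 + 0·0.09 + 0·0.1332 + 2·0.1254 + 2·0.0825 + 2·0.1221 + 3·0.1178 + 4·0.0775 + 5·0.1147
 = 0 + 0 + 0 + 0.2508 + 0.165 + 0.2442 + 0.3534 + 0.31 + 0.5735
 = 1.8969

1.8969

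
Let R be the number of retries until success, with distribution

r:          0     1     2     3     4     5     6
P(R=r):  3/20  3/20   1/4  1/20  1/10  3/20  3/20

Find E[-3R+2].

-6.55

E[-3R+2] = Σ (-3r+2)·P(R=r)
 = 2·3/20 + (-1)·3/20 + (-4)·1/4 + (-7)·1/20 + (-10)·1/10 + (-13)·3/20 + (-16)·3/20
 = 3/10 + (-3/20) + (-1) + (-7/20) + (-1) + (-39/20) + (-12/5)
 = -131/20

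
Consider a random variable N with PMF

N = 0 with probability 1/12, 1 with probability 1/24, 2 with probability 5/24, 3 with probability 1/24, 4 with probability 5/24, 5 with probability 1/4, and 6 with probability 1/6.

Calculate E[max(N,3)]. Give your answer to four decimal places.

4.2083

E[max(N,3)] = Σ max(n,3)·P(N=n)
 = 3·1/12 + 3·1/24 + 3·5/24 + 3·1/24 + 4·5/24 + 5·1/4 + 6·1/6
 = 1/4 + 1/8 + 5/8 + 1/8 + 5/6 + 5/4 + 1
 = 101/24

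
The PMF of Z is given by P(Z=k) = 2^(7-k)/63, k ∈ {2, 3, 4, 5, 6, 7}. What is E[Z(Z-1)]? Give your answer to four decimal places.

E[Z(Z-1)] = Σ z(z-1)·P(Z=z)
 = 2·32/63 + 6·16/63 + 12·8/63 + 20·4/63 + 30·2/63 + 42·1/63
 = 64/63 + 32/21 + 32/21 + 80/63 + 20/21 + 2/3
 = 146/21

6.9524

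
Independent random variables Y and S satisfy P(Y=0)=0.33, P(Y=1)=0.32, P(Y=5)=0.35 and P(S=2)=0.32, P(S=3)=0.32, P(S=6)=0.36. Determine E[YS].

7.7832

E[YS] = Σ_y Σ_s ys · P(Y=y)P(S=s)
 = 0·0.1056 + 0·0.1056 + 0·0.1188 + 2·0.1024 + 3·0.1024 + 6·0.1152 + 10·0.112 + 15·0.112 + 30·0.126
 = 0 + 0 + 0 + 0.2048 + 0.3072 + 0.6912 + 1.12 + 1.68 + 3.78
 = 7.7832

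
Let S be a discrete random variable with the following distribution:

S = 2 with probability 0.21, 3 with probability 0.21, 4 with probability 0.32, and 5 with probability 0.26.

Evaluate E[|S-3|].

1.05

E[|S-3|] = Σ |s-3|·P(S=s)
 = 1·0.21 + 0·0.21 + 1·0.32 + 2·0.26
 = 0.21 + 0 + 0.32 + 0.52
 = 1.05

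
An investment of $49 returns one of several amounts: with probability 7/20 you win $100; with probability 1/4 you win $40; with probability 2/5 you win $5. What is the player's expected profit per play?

E[payout] = 100·7/20 + 40·1/4 + 5·2/5
 = 35 + 10 + 2
 = 47
Net = 47 - 49 = -2

-2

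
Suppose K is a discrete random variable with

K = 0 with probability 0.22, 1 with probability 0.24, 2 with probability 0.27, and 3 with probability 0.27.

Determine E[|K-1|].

E[|K-1|] = Σ |k-1|·P(K=k)
 = 1·0.22 + 0·0.24 + 1·0.27 + 2·0.27
 = 0.22 + 0 + 0.27 + 0.54
 = 1.03

1.03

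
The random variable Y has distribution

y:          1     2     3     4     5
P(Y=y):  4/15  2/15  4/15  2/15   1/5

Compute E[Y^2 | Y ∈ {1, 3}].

5

P(Y ∈ {1, 3}) = 4/15 + 4/15 = 8/15.
E[Y^2 | Y ∈ {1, 3}] = [1·4/15 + 9·4/15] / (8/15)
 = 8/3 / (8/15)
 = 5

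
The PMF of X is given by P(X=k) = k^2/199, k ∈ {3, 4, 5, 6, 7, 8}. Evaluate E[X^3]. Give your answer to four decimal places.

310.2663

E[X^3] = Σ x^3·P(X=x)
 = 27·9/199 + 64·16/199 + 125·25/199 + 216·36/199 + 343·49/199 + 512·64/199
 = 243/199 + 1024/199 + 3125/199 + 7776/199 + 16807/199 + 32768/199
 = 61743/199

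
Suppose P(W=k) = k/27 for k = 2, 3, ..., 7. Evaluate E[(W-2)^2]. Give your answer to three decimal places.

12.407

E[(W-2)^2] = Σ (w-2)^2·P(W=w)
 = 0·2/27 + 1·1/9 + 4·4/27 + 9·5/27 + 16·2/9 + 25·7/27
 = 0 + 1/9 + 16/27 + 5/3 + 32/9 + 175/27
 = 335/27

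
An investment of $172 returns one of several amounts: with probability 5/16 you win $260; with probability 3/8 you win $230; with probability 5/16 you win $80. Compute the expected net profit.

E[payout] = 260·5/16 + 230·3/8 + 80·5/16
 = 325/4 + 345/4 + 25
 = 385/2
Net = 385/2 - 172 = 41/2

20.5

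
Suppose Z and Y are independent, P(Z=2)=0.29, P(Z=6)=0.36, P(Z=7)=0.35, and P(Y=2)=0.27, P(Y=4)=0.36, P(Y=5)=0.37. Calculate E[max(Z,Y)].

E[max(Z,Y)] = Σ_z Σ_y max(z,y) · P(Z=z)P(Y=y)
 = 2·0.0783 + 4·0.1044 + 5·0.1073 + 6·0.0972 + 6·0.1296 + 6·0.1332 + 7·0.0945 + 7·0.126 + 7·0.1295
 = 0.1566 + 0.4176 + 0.5365 + 0.5832 + 0.7776 + 0.7992 + 0.6615 + 0.882 + 0.9065
 = 5.7207

5.7207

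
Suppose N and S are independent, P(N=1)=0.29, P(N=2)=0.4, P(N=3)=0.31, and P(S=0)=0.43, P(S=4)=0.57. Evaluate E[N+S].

4.3

E[N+S] = Σ_n Σ_s (n+s) · P(N=n)P(S=s)
 = 1·0.1247 + 5·0.1653 + 2·0.172 + 6·0.228 + 3·0.1333 + 7·0.1767
 = 0.1247 + 0.8265 + 0.344 + 1.368 + 0.3999 + 1.2369
 = 4.3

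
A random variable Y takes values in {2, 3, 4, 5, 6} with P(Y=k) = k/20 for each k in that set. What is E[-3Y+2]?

-11.5

E[-3Y+2] = Σ (-3y+2)·P(Y=y)
 = (-4)·1/10 + (-7)·3/20 + (-10)·1/5 + (-13)·1/4 + (-16)·3/10
 = (-2/5) + (-21/20) + (-2) + (-13/4) + (-24/5)
 = -23/2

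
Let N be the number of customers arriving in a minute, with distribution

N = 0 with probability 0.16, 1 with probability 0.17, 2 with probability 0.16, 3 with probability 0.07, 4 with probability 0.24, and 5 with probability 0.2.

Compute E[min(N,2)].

1.51

E[min(N,2)] = Σ min(n,2)·P(N=n)
 = 0·0.16 + 1·0.17 + 2·0.16 + 2·0.07 + 2·0.24 + 2·0.2
 = 0 + 0.17 + 0.32 + 0.14 + 0.48 + 0.4
 = 1.51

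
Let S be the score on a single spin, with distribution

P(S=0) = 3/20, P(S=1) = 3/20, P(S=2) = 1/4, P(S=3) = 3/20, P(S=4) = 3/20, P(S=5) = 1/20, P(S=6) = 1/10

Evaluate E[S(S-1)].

7.2

E[S(S-1)] = Σ s(s-1)·P(S=s)
 = 0·3/20 + 0·3/20 + 2·1/4 + 6·3/20 + 12·3/20 + 20·1/20 + 30·1/10
 = 0 + 0 + 1/2 + 9/10 + 9/5 + 1 + 3
 = 36/5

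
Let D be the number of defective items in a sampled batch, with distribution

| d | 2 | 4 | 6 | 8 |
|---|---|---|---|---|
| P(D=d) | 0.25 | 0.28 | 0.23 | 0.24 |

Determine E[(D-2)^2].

E[(D-2)^2] = Σ (d-2)^2·P(D=d)
 = 0·0.25 + 4·0.28 + 16·0.23 + 36·0.24
 = 0 + 1.12 + 3.68 + 8.64
 = 13.44

13.44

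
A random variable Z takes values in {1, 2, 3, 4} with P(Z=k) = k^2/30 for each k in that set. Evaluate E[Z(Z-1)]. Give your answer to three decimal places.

E[Z(Z-1)] = Σ z(z-1)·P(Z=z)
 = 0·1/30 + 2·2/15 + 6·3/10 + 12·8/15
 = 0 + 4/15 + 9/5 + 32/5
 = 127/15

8.467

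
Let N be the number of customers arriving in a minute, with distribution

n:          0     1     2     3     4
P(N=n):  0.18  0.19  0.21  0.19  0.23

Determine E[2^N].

6.6

E[2^N] = Σ 2^n·P(N=n)
 = 1·0.18 + 2·0.19 + 4·0.21 + 8·0.19 + 16·0.23
 = 0.18 + 0.38 + 0.84 + 1.52 + 3.68
 = 6.6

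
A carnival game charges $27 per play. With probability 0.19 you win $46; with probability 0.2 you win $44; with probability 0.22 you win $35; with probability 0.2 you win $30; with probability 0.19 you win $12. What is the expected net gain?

6.52

E[payout] = 46·0.19 + 44·0.2 + 35·0.22 + 30·0.2 + 12·0.19
 = 8.74 + 8.8 + 7.7 + 6 + 2.28
 = 33.52
Net = 33.52 - 27 = 6.52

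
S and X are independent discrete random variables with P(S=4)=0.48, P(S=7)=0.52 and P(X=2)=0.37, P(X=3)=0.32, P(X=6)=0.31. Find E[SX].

19.7936

E[SX] = Σ_s Σ_x sx · P(S=s)P(X=x)
 = 8·0.1776 + 12·0.1536 + 24·0.1488 + 14·0.1924 + 21·0.1664 + 42·0.1612
 = 1.4208 + 1.8432 + 3.5712 + 2.6936 + 3.4944 + 6.7704
 = 19.7936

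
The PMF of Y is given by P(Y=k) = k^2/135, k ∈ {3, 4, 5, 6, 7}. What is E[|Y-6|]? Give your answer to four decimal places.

E[|Y-6|] = Σ |y-6|·P(Y=y)
 = 3·1/15 + 2·16/135 + 1·5/27 + 0·4/15 + 1·49/135
 = 1/5 + 32/135 + 5/27 + 0 + 49/135
 = 133/135

0.9852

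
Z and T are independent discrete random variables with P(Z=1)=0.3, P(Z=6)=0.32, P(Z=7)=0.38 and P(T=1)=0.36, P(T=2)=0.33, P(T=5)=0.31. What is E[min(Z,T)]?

E[min(Z,T)] = Σ_z Σ_t min(z,t) · P(Z=z)P(T=t)
 = 1·0.108 + 1·0.099 + 1·0.093 + 1·0.1152 + 2·0.1056 + 5·0.0992 + 1·0.1368 + 2·0.1254 + 5·0.1178
 = 0.108 + 0.099 + 0.093 + 0.1152 + 0.2112 + 0.496 + 0.1368 + 0.2508 + 0.589
 = 2.099

2.099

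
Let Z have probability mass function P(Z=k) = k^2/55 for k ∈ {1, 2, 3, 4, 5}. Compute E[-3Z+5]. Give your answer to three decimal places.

E[-3Z+5] = Σ (-3z+5)·P(Z=z)
 = 2·1/55 + (-1)·4/55 + (-4)·9/55 + (-7)·16/55 + (-10)·5/11
 = 2/55 + (-4/55) + (-36/55) + (-112/55) + (-50/11)
 = -80/11

-7.273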